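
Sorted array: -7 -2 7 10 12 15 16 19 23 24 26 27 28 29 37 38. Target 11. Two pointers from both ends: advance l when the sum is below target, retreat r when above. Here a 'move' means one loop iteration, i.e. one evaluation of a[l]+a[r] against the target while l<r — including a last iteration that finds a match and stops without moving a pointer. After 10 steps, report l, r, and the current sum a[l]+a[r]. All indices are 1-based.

l=2, r=7, sum=14

l=1 r=16: -7+38=31 >11, r--
l=1 r=15: -7+37=30 >11, r--
l=1 r=14: -7+29=22 >11, r--
l=1 r=13: -7+28=21 >11, r--
l=1 r=12: -7+27=20 >11, r--
l=1 r=11: -7+26=19 >11, r--
l=1 r=10: -7+24=17 >11, r--
l=1 r=9: -7+23=16 >11, r--
l=1 r=8: -7+19=12 >11, r--
l=1 r=7: -7+16=9 <11, l++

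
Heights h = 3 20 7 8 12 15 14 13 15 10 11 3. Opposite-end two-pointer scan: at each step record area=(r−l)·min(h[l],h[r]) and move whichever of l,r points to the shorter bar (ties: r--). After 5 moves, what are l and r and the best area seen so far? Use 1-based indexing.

l=1 r=12: min(3,3)*11=33 best=33 *, r--
l=1 r=11: min(3,11)*10=30 best=33, l++
l=2 r=11: min(20,11)*9=99 best=99 *, r--
l=2 r=10: min(20,10)*8=80 best=99, r--
l=2 r=9: min(20,15)*7=105 best=105 *, r--

l=2, r=8, best area=105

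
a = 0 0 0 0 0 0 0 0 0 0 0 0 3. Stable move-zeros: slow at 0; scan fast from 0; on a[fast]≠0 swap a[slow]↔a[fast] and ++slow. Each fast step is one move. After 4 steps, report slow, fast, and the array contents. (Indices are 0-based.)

slow=0 fast=0: a[fast]=0, fast++
slow=0 fast=1: a[fast]=0, fast++
slow=0 fast=2: a[fast]=0, fast++
slow=0 fast=3: a[fast]=0, fast++

slow=0, fast=4, a=[0, 0, 0, 0, 0, 0, 0, 0, 0, 0, 0, 0, 3]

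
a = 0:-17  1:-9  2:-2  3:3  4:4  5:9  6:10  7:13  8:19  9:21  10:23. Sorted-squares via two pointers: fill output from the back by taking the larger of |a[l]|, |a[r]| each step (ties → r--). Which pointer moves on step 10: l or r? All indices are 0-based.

[0,10] |-17|<=|23| out[10]=529 → r--
[0,9] |-17|<=|21| out[9]=441 → r--
[0,8] |-17|<=|19| out[8]=361 → r--
[0,7] |-17|>|13| out[7]=289 → l++
[1,7] |-9|<=|13| out[6]=169 → r--
[1,6] |-9|<=|10| out[5]=100 → r--
[1,5] |-9|<=|9| out[4]=81 → r--
[1,4] |-9|>|4| out[3]=81 → l++
[2,4] |-2|<=|4| out[2]=16 → r--
[2,3] |-2|<=|3| out[1]=9 → r--

r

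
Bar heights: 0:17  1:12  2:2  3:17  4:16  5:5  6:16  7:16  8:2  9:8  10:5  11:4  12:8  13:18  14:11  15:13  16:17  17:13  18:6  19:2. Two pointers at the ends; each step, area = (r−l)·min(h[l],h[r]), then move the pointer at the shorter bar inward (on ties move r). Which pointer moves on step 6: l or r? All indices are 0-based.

[0,19] min(17,2)*19=38 best=38 * → r--
[0,18] min(17,6)*18=108 best=108 * → r--
[0,17] min(17,13)*17=221 best=221 * → r--
[0,16] min(17,17)*16=272 best=272 * → r--
[0,15] min(17,13)*15=195 best=272 → r--
[0,14] min(17,11)*14=154 best=272 → r--

r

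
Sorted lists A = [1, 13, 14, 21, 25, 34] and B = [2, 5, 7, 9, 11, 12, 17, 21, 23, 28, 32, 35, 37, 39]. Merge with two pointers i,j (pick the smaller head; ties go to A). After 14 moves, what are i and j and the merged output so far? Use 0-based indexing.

i=5, j=9, merged so far=[1, 2, 5, 7, 9, 11, 12, 13, 14, 17, 21, 21, 23, 25]

i=0 j=0: A[i]=1<=B[j]=2 take 1, i++
i=1 j=0: A[i]=13>B[j]=2 take 2, j++
i=1 j=1: A[i]=13>B[j]=5 take 5, j++
i=1 j=2: A[i]=13>B[j]=7 take 7, j++
i=1 j=3: A[i]=13>B[j]=9 take 9, j++
i=1 j=4: A[i]=13>B[j]=11 take 11, j++
i=1 j=5: A[i]=13>B[j]=12 take 12, j++
i=1 j=6: A[i]=13<=B[j]=17 take 13, i++
i=2 j=6: A[i]=14<=B[j]=17 take 14, i++
i=3 j=6: A[i]=21>B[j]=17 take 17, j++
i=3 j=7: A[i]=21<=B[j]=21 take 21, i++
i=4 j=7: A[i]=25>B[j]=21 take 21, j++
i=4 j=8: A[i]=25>B[j]=23 take 23, j++
i=4 j=9: A[i]=25<=B[j]=28 take 25, i++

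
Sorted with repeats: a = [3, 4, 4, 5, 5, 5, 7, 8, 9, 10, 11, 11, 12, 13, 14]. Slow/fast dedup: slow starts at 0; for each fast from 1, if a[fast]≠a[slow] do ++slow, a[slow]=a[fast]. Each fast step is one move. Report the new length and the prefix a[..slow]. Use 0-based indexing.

length 11; prefix = [3, 4, 5, 7, 8, 9, 10, 11, 12, 13, 14]

slow=0 fast=1: a[fast]=4≠a[slow]=3 write a[1]=4, slow++,fast++
slow=1 fast=2: a[fast]=4=a[slow] dup, fast++
slow=1 fast=3: a[fast]=5≠a[slow]=4 write a[2]=5, slow++,fast++
slow=2 fast=4: a[fast]=5=a[slow] dup, fast++
slow=2 fast=5: a[fast]=5=a[slow] dup, fast++
slow=2 fast=6: a[fast]=7≠a[slow]=5 write a[3]=7, slow++,fast++
slow=3 fast=7: a[fast]=8≠a[slow]=7 write a[4]=8, slow++,fast++
slow=4 fast=8: a[fast]=9≠a[slow]=8 write a[5]=9, slow++,fast++
slow=5 fast=9: a[fast]=10≠a[slow]=9 write a[6]=10, slow++,fast++
slow=6 fast=10: a[fast]=11≠a[slow]=10 write a[7]=11, slow++,fast++
slow=7 fast=11: a[fast]=11=a[slow] dup, fast++
slow=7 fast=12: a[fast]=12≠a[slow]=11 write a[8]=12, slow++,fast++
slow=8 fast=13: a[fast]=13≠a[slow]=12 write a[9]=13, slow++,fast++
slow=9 fast=14: a[fast]=14≠a[slow]=13 write a[10]=14, slow++,fast++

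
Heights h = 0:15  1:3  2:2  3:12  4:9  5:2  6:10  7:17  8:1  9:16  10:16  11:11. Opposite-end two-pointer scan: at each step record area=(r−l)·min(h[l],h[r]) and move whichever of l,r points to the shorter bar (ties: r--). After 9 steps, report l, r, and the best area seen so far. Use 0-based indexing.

[0,11] min(15,11)*11=121 best=121 * → r--
[0,10] min(15,16)*10=150 best=150 * → l++
[1,10] min(3,16)*9=27 best=150 → l++
[2,10] min(2,16)*8=16 best=150 → l++
[3,10] min(12,16)*7=84 best=150 → l++
[4,10] min(9,16)*6=54 best=150 → l++
[5,10] min(2,16)*5=10 best=150 → l++
[6,10] min(10,16)*4=40 best=150 → l++
[7,10] min(17,16)*3=48 best=150 → r--

l=7, r=9, best area=150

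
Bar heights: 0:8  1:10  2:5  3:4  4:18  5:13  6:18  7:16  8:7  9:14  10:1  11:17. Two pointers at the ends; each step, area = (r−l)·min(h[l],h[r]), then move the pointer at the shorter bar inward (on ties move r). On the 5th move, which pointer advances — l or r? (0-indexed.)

l=0 r=11: min(8,17)*11=88 best=88 *, l++
l=1 r=11: min(10,17)*10=100 best=100 *, l++
l=2 r=11: min(5,17)*9=45 best=100, l++
l=3 r=11: min(4,17)*8=32 best=100, l++
l=4 r=11: min(18,17)*7=119 best=119 *, r--

r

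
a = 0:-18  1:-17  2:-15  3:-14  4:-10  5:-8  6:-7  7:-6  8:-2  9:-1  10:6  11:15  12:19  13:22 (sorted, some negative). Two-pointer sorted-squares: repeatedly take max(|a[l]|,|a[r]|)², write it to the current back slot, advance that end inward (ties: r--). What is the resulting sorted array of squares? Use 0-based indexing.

[1, 4, 36, 36, 49, 64, 100, 196, 225, 225, 289, 324, 361, 484]

[0,13] |-18|<=|22| out[13]=484 → r--
[0,12] |-18|<=|19| out[12]=361 → r--
[0,11] |-18|>|15| out[11]=324 → l++
[1,11] |-17|>|15| out[10]=289 → l++
[2,11] |-15|<=|15| out[9]=225 → r--
[2,10] |-15|>|6| out[8]=225 → l++
[3,10] |-14|>|6| out[7]=196 → l++
[4,10] |-10|>|6| out[6]=100 → l++
[5,10] |-8|>|6| out[5]=64 → l++
[6,10] |-7|>|6| out[4]=49 → l++
[7,10] |-6|<=|6| out[3]=36 → r--
[7,9] |-6|>|-1| out[2]=36 → l++
[8,9] |-2|>|-1| out[1]=4 → l++
[9,9] |-1|<=|-1| out[0]=1 → r--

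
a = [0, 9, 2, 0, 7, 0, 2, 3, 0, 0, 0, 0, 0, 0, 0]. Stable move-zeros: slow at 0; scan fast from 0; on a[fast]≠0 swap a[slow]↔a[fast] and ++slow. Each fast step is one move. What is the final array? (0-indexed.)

slow=0 fast=0: a[fast]=0, fast++
slow=0 fast=1: a[fast]=9≠0 swap→a[0]=9, slow++,fast++
slow=1 fast=2: a[fast]=2≠0 swap→a[1]=2, slow++,fast++
slow=2 fast=3: a[fast]=0, fast++
slow=2 fast=4: a[fast]=7≠0 swap→a[2]=7, slow++,fast++
slow=3 fast=5: a[fast]=0, fast++
slow=3 fast=6: a[fast]=2≠0 swap→a[3]=2, slow++,fast++
slow=4 fast=7: a[fast]=3≠0 swap→a[4]=3, slow++,fast++
slow=5 fast=8: a[fast]=0, fast++
slow=5 fast=9: a[fast]=0, fast++
slow=5 fast=10: a[fast]=0, fast++
slow=5 fast=11: a[fast]=0, fast++
slow=5 fast=12: a[fast]=0, fast++
slow=5 fast=13: a[fast]=0, fast++
slow=5 fast=14: a[fast]=0, fast++

[9, 2, 7, 2, 3, 0, 0, 0, 0, 0, 0, 0, 0, 0, 0]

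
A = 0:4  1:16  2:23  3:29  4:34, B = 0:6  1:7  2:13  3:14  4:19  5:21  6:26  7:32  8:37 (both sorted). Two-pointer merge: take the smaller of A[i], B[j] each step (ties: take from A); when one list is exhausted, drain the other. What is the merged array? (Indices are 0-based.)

[i=0,j=0] A[i]=4<=B[j]=6 take 4 → i++
[i=1,j=0] A[i]=16>B[j]=6 take 6 → j++
[i=1,j=1] A[i]=16>B[j]=7 take 7 → j++
[i=1,j=2] A[i]=16>B[j]=13 take 13 → j++
[i=1,j=3] A[i]=16>B[j]=14 take 14 → j++
[i=1,j=4] A[i]=16<=B[j]=19 take 16 → i++
[i=2,j=4] A[i]=23>B[j]=19 take 19 → j++
[i=2,j=5] A[i]=23>B[j]=21 take 21 → j++
[i=2,j=6] A[i]=23<=B[j]=26 take 23 → i++
[i=3,j=6] A[i]=29>B[j]=26 take 26 → j++
[i=3,j=7] A[i]=29<=B[j]=32 take 29 → i++
[i=4,j=7] A[i]=34>B[j]=32 take 32 → j++
[i=4,j=8] A[i]=34<=B[j]=37 take 34 → i++
[i=5,j=8] A done, take B[j]=37 → j++

[4, 6, 7, 13, 14, 16, 19, 21, 23, 26, 29, 32, 34, 37]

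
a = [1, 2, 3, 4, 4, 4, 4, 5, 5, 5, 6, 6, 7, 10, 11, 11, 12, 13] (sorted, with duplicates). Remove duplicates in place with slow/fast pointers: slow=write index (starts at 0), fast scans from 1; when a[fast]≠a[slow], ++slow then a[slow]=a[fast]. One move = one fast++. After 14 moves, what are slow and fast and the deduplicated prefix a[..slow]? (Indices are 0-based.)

slow=8, fast=15, prefix=[1, 2, 3, 4, 5, 6, 7, 10, 11]

(s=0,f=1) a[fast]=2≠a[slow]=1 write a[1]=2 → slow++,fast++
(s=1,f=2) a[fast]=3≠a[slow]=2 write a[2]=3 → slow++,fast++
(s=2,f=3) a[fast]=4≠a[slow]=3 write a[3]=4 → slow++,fast++
(s=3,f=4) a[fast]=4=a[slow] dup → fast++
(s=3,f=5) a[fast]=4=a[slow] dup → fast++
(s=3,f=6) a[fast]=4=a[slow] dup → fast++
(s=3,f=7) a[fast]=5≠a[slow]=4 write a[4]=5 → slow++,fast++
(s=4,f=8) a[fast]=5=a[slow] dup → fast++
(s=4,f=9) a[fast]=5=a[slow] dup → fast++
(s=4,f=10) a[fast]=6≠a[slow]=5 write a[5]=6 → slow++,fast++
(s=5,f=11) a[fast]=6=a[slow] dup → fast++
(s=5,f=12) a[fast]=7≠a[slow]=6 write a[6]=7 → slow++,fast++
(s=6,f=13) a[fast]=10≠a[slow]=7 write a[7]=10 → slow++,fast++
(s=7,f=14) a[fast]=11≠a[slow]=10 write a[8]=11 → slow++,fast++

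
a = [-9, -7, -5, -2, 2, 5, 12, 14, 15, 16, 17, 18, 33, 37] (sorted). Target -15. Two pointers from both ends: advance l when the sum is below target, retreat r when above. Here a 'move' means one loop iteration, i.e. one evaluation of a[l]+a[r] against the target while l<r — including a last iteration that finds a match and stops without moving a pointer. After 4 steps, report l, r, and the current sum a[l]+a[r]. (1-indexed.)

l=1, r=10, sum=7

[1,14] -9+37=28 >-15 → r--
[1,13] -9+33=24 >-15 → r--
[1,12] -9+18=9 >-15 → r--
[1,11] -9+17=8 >-15 → r--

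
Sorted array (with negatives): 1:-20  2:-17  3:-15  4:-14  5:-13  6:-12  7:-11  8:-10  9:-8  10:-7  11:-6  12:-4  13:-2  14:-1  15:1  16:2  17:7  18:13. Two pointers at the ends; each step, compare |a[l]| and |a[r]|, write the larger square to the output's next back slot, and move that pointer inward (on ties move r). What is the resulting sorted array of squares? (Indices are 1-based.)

l=1 r=18: |-20|>|13| out[18]=400, l++
l=2 r=18: |-17|>|13| out[17]=289, l++
l=3 r=18: |-15|>|13| out[16]=225, l++
l=4 r=18: |-14|>|13| out[15]=196, l++
l=5 r=18: |-13|<=|13| out[14]=169, r--
l=5 r=17: |-13|>|7| out[13]=169, l++
l=6 r=17: |-12|>|7| out[12]=144, l++
l=7 r=17: |-11|>|7| out[11]=121, l++
l=8 r=17: |-10|>|7| out[10]=100, l++
l=9 r=17: |-8|>|7| out[9]=64, l++
l=10 r=17: |-7|<=|7| out[8]=49, r--
l=10 r=16: |-7|>|2| out[7]=49, l++
l=11 r=16: |-6|>|2| out[6]=36, l++
l=12 r=16: |-4|>|2| out[5]=16, l++
l=13 r=16: |-2|<=|2| out[4]=4, r--
l=13 r=15: |-2|>|1| out[3]=4, l++
l=14 r=15: |-1|<=|1| out[2]=1, r--
l=14 r=14: |-1|<=|-1| out[1]=1, r--

[1, 1, 4, 4, 16, 36, 49, 49, 64, 100, 121, 144, 169, 169, 196, 225, 289, 400]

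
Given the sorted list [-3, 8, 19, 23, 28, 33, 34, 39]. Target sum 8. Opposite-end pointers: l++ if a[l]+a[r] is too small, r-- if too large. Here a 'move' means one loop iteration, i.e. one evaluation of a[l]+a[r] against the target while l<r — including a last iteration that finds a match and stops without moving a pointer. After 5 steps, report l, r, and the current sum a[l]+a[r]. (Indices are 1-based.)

l=1, r=3, sum=16

l=1 r=8: -3+39=36 >8, r--
l=1 r=7: -3+34=31 >8, r--
l=1 r=6: -3+33=30 >8, r--
l=1 r=5: -3+28=25 >8, r--
l=1 r=4: -3+23=20 >8, r--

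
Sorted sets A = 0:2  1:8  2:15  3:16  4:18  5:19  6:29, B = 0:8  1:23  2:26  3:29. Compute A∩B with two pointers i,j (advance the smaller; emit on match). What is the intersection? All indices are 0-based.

i=0 j=0: 2<8, i++
i=1 j=0: 8==8 emit, i++,j++
i=2 j=1: 15<23, i++
i=3 j=1: 16<23, i++
i=4 j=1: 18<23, i++
i=5 j=1: 19<23, i++
i=6 j=1: 29>23, j++
i=6 j=2: 29>26, j++
i=6 j=3: 29==29 emit, i++,j++

intersection = [8, 29]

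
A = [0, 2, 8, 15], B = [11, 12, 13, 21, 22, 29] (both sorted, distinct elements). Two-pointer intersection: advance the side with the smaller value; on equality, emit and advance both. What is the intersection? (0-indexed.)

intersection = []

[i=0,j=0] 0<11 → i++
[i=1,j=0] 2<11 → i++
[i=2,j=0] 8<11 → i++
[i=3,j=0] 15>11 → j++
[i=3,j=1] 15>12 → j++
[i=3,j=2] 15>13 → j++
[i=3,j=3] 15<21 → i++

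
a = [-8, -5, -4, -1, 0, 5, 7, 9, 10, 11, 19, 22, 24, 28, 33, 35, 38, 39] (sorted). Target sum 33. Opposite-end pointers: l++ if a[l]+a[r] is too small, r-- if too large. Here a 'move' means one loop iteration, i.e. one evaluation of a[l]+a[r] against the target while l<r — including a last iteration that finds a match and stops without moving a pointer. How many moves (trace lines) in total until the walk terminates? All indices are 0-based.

[0,17] -8+39=31 <33 → l++
[1,17] -5+39=34 >33 → r--
[1,16] -5+38=33 → found

3 moves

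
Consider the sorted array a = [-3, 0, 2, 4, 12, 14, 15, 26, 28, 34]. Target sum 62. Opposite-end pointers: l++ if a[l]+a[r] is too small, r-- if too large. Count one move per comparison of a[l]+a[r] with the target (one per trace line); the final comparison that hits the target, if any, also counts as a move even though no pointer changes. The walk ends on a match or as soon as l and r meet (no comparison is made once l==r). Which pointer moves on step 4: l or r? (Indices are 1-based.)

l=1 r=10: -3+34=31 <62, l++
l=2 r=10: 0+34=34 <62, l++
l=3 r=10: 2+34=36 <62, l++
l=4 r=10: 4+34=38 <62, l++

l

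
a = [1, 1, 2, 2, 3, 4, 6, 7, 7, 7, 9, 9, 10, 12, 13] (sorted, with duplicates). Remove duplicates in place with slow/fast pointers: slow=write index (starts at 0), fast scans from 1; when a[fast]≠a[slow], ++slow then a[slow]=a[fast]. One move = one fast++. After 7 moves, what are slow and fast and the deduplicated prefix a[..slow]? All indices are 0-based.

slow=5, fast=8, prefix=[1, 2, 3, 4, 6, 7]

slow=0 fast=1: a[fast]=1=a[slow] dup, fast++
slow=0 fast=2: a[fast]=2≠a[slow]=1 write a[1]=2, slow++,fast++
slow=1 fast=3: a[fast]=2=a[slow] dup, fast++
slow=1 fast=4: a[fast]=3≠a[slow]=2 write a[2]=3, slow++,fast++
slow=2 fast=5: a[fast]=4≠a[slow]=3 write a[3]=4, slow++,fast++
slow=3 fast=6: a[fast]=6≠a[slow]=4 write a[4]=6, slow++,fast++
slow=4 fast=7: a[fast]=7≠a[slow]=6 write a[5]=7, slow++,fast++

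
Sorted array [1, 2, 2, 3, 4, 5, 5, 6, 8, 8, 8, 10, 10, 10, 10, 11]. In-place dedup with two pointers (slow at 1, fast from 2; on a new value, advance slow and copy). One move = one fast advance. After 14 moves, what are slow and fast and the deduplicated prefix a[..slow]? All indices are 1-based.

slow=8, fast=16, prefix=[1, 2, 3, 4, 5, 6, 8, 10]

slow=1 fast=2: a[fast]=2≠a[slow]=1 write a[2]=2, slow++,fast++
slow=2 fast=3: a[fast]=2=a[slow] dup, fast++
slow=2 fast=4: a[fast]=3≠a[slow]=2 write a[3]=3, slow++,fast++
slow=3 fast=5: a[fast]=4≠a[slow]=3 write a[4]=4, slow++,fast++
slow=4 fast=6: a[fast]=5≠a[slow]=4 write a[5]=5, slow++,fast++
slow=5 fast=7: a[fast]=5=a[slow] dup, fast++
slow=5 fast=8: a[fast]=6≠a[slow]=5 write a[6]=6, slow++,fast++
slow=6 fast=9: a[fast]=8≠a[slow]=6 write a[7]=8, slow++,fast++
slow=7 fast=10: a[fast]=8=a[slow] dup, fast++
slow=7 fast=11: a[fast]=8=a[slow] dup, fast++
slow=7 fast=12: a[fast]=10≠a[slow]=8 write a[8]=10, slow++,fast++
slow=8 fast=13: a[fast]=10=a[slow] dup, fast++
slow=8 fast=14: a[fast]=10=a[slow] dup, fast++
slow=8 fast=15: a[fast]=10=a[slow] dup, fast++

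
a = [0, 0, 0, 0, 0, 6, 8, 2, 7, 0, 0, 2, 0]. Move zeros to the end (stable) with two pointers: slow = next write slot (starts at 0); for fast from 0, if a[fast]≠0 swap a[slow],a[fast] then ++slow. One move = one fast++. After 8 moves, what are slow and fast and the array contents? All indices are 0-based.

slow=0 fast=0: a[fast]=0, fast++
slow=0 fast=1: a[fast]=0, fast++
slow=0 fast=2: a[fast]=0, fast++
slow=0 fast=3: a[fast]=0, fast++
slow=0 fast=4: a[fast]=0, fast++
slow=0 fast=5: a[fast]=6≠0 swap→a[0]=6, slow++,fast++
slow=1 fast=6: a[fast]=8≠0 swap→a[1]=8, slow++,fast++
slow=2 fast=7: a[fast]=2≠0 swap→a[2]=2, slow++,fast++

slow=3, fast=8, a=[6, 8, 2, 0, 0, 0, 0, 0, 7, 0, 0, 2, 0]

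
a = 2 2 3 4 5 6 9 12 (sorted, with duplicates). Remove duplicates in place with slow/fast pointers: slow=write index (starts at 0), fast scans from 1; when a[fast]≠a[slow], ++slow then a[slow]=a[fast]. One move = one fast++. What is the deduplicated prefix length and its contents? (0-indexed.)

slow=0 fast=1: a[fast]=2=a[slow] dup, fast++
slow=0 fast=2: a[fast]=3≠a[slow]=2 write a[1]=3, slow++,fast++
slow=1 fast=3: a[fast]=4≠a[slow]=3 write a[2]=4, slow++,fast++
slow=2 fast=4: a[fast]=5≠a[slow]=4 write a[3]=5, slow++,fast++
slow=3 fast=5: a[fast]=6≠a[slow]=5 write a[4]=6, slow++,fast++
slow=4 fast=6: a[fast]=9≠a[slow]=6 write a[5]=9, slow++,fast++
slow=5 fast=7: a[fast]=12≠a[slow]=9 write a[6]=12, slow++,fast++

length 7; prefix = [2, 3, 4, 5, 6, 9, 12]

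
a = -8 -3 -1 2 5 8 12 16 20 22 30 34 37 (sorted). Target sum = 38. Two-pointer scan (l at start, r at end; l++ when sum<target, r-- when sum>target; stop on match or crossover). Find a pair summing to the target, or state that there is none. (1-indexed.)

(8, 30)

[1,13] -8+37=29 <38 → l++
[2,13] -3+37=34 <38 → l++
[3,13] -1+37=36 <38 → l++
[4,13] 2+37=39 >38 → r--
[4,12] 2+34=36 <38 → l++
[5,12] 5+34=39 >38 → r--
[5,11] 5+30=35 <38 → l++
[6,11] 8+30=38 → found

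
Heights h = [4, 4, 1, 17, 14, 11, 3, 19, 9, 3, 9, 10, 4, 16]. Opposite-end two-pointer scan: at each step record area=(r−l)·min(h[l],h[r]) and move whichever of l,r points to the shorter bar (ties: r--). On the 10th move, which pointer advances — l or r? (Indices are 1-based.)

l

[1,14] min(4,16)*13=52 best=52 * → l++
[2,14] min(4,16)*12=48 best=52 → l++
[3,14] min(1,16)*11=11 best=52 → l++
[4,14] min(17,16)*10=160 best=160 * → r--
[4,13] min(17,4)*9=36 best=160 → r--
[4,12] min(17,10)*8=80 best=160 → r--
[4,11] min(17,9)*7=63 best=160 → r--
[4,10] min(17,3)*6=18 best=160 → r--
[4,9] min(17,9)*5=45 best=160 → r--
[4,8] min(17,19)*4=68 best=160 → l++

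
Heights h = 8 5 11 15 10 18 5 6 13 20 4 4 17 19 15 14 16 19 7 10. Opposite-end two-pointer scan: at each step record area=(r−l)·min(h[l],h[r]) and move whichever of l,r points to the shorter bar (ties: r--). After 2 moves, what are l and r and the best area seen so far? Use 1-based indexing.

l=3, r=20, best area=152

[1,20] min(8,10)*19=152 best=152 * → l++
[2,20] min(5,10)*18=90 best=152 → l++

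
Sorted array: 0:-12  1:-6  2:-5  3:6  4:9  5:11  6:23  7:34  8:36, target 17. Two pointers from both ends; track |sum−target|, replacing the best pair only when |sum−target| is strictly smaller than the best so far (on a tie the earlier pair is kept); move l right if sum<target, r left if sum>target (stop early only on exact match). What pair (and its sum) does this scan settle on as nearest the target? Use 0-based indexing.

l=0 r=8: -12+36=24 d=7 *, r--
l=0 r=7: -12+34=22 d=5 *, r--
l=0 r=6: -12+23=11 d=6, l++
l=1 r=6: -6+23=17 d=0 *, stop

pair (-6, 23) with sum 17 (|Δ|=0)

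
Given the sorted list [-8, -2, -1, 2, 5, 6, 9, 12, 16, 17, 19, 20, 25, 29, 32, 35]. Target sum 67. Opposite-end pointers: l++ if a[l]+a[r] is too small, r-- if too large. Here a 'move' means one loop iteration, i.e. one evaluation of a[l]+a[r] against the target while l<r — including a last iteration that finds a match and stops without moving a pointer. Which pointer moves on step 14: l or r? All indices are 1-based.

[1,16] -8+35=27 <67 → l++
[2,16] -2+35=33 <67 → l++
[3,16] -1+35=34 <67 → l++
[4,16] 2+35=37 <67 → l++
[5,16] 5+35=40 <67 → l++
[6,16] 6+35=41 <67 → l++
[7,16] 9+35=44 <67 → l++
[8,16] 12+35=47 <67 → l++
[9,16] 16+35=51 <67 → l++
[10,16] 17+35=52 <67 → l++
[11,16] 19+35=54 <67 → l++
[12,16] 20+35=55 <67 → l++
[13,16] 25+35=60 <67 → l++
[14,16] 29+35=64 <67 → l++

l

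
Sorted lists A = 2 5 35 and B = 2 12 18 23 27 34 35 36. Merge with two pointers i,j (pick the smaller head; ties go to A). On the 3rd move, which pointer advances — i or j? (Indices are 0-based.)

i

i=0 j=0: A[i]=2<=B[j]=2 take 2, i++
i=1 j=0: A[i]=5>B[j]=2 take 2, j++
i=1 j=1: A[i]=5<=B[j]=12 take 5, i++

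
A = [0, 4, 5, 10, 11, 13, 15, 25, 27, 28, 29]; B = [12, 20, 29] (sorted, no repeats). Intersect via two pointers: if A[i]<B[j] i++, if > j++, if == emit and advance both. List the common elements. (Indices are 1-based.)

intersection = [29]

[i=1,j=1] 0<12 → i++
[i=2,j=1] 4<12 → i++
[i=3,j=1] 5<12 → i++
[i=4,j=1] 10<12 → i++
[i=5,j=1] 11<12 → i++
[i=6,j=1] 13>12 → j++
[i=6,j=2] 13<20 → i++
[i=7,j=2] 15<20 → i++
[i=8,j=2] 25>20 → j++
[i=8,j=3] 25<29 → i++
[i=9,j=3] 27<29 → i++
[i=10,j=3] 28<29 → i++
[i=11,j=3] 29==29 emit → i++,j++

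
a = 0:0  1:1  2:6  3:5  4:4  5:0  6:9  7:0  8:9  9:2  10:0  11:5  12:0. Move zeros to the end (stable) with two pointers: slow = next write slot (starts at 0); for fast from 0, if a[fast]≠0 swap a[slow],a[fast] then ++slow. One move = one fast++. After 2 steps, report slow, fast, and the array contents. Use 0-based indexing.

(s=0,f=0) a[fast]=0 → fast++
(s=0,f=1) a[fast]=1≠0 swap→a[0]=1 → slow++,fast++

slow=1, fast=2, a=[1, 0, 6, 5, 4, 0, 9, 0, 9, 2, 0, 5, 0]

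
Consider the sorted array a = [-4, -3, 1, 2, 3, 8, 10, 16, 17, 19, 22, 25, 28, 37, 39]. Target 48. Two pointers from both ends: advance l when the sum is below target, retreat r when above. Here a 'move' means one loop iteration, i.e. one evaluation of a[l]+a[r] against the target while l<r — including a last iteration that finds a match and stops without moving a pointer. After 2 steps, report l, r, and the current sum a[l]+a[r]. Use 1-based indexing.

l=1 r=15: -4+39=35 <48, l++
l=2 r=15: -3+39=36 <48, l++

l=3, r=15, sum=40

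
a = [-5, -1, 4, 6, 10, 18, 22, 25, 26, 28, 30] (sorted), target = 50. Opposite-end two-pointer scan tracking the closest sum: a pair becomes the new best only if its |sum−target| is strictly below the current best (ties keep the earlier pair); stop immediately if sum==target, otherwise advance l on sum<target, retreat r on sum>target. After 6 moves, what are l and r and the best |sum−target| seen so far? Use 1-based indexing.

l=7, r=11, best |Δ|=2

[1,11] -5+30=25 d=25 * → l++
[2,11] -1+30=29 d=21 * → l++
[3,11] 4+30=34 d=16 * → l++
[4,11] 6+30=36 d=14 * → l++
[5,11] 10+30=40 d=10 * → l++
[6,11] 18+30=48 d=2 * → l++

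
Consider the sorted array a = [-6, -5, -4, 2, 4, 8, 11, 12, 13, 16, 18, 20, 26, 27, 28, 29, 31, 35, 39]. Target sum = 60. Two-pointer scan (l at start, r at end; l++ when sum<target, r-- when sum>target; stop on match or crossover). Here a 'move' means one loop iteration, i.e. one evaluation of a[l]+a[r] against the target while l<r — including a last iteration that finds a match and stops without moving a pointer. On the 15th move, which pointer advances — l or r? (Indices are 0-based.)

l

l=0 r=18: -6+39=33 <60, l++
l=1 r=18: -5+39=34 <60, l++
l=2 r=18: -4+39=35 <60, l++
l=3 r=18: 2+39=41 <60, l++
l=4 r=18: 4+39=43 <60, l++
l=5 r=18: 8+39=47 <60, l++
l=6 r=18: 11+39=50 <60, l++
l=7 r=18: 12+39=51 <60, l++
l=8 r=18: 13+39=52 <60, l++
l=9 r=18: 16+39=55 <60, l++
l=10 r=18: 18+39=57 <60, l++
l=11 r=18: 20+39=59 <60, l++
l=12 r=18: 26+39=65 >60, r--
l=12 r=17: 26+35=61 >60, r--
l=12 r=16: 26+31=57 <60, l++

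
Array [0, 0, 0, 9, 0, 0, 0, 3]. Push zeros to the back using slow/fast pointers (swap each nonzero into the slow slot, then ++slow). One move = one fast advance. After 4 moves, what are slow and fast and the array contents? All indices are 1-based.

slow=2, fast=5, a=[9, 0, 0, 0, 0, 0, 0, 3]

(s=1,f=1) a[fast]=0 → fast++
(s=1,f=2) a[fast]=0 → fast++
(s=1,f=3) a[fast]=0 → fast++
(s=1,f=4) a[fast]=9≠0 swap→a[1]=9 → slow++,fast++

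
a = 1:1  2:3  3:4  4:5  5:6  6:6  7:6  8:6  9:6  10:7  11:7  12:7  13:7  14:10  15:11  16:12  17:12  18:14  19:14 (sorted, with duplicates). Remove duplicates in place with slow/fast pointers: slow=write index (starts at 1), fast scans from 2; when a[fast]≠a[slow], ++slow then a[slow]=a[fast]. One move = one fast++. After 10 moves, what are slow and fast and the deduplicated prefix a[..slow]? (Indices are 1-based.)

slow=6, fast=12, prefix=[1, 3, 4, 5, 6, 7]

(s=1,f=2) a[fast]=3≠a[slow]=1 write a[2]=3 → slow++,fast++
(s=2,f=3) a[fast]=4≠a[slow]=3 write a[3]=4 → slow++,fast++
(s=3,f=4) a[fast]=5≠a[slow]=4 write a[4]=5 → slow++,fast++
(s=4,f=5) a[fast]=6≠a[slow]=5 write a[5]=6 → slow++,fast++
(s=5,f=6) a[fast]=6=a[slow] dup → fast++
(s=5,f=7) a[fast]=6=a[slow] dup → fast++
(s=5,f=8) a[fast]=6=a[slow] dup → fast++
(s=5,f=9) a[fast]=6=a[slow] dup → fast++
(s=5,f=10) a[fast]=7≠a[slow]=6 write a[6]=7 → slow++,fast++
(s=6,f=11) a[fast]=7=a[slow] dup → fast++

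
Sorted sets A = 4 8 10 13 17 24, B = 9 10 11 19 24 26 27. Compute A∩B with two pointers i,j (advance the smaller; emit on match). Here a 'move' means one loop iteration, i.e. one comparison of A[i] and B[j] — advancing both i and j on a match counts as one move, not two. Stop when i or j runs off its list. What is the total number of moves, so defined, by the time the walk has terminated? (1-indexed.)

i=1 j=1: 4<9, i++
i=2 j=1: 8<9, i++
i=3 j=1: 10>9, j++
i=3 j=2: 10==10 emit, i++,j++
i=4 j=3: 13>11, j++
i=4 j=4: 13<19, i++
i=5 j=4: 17<19, i++
i=6 j=4: 24>19, j++
i=6 j=5: 24==24 emit, i++,j++

9 moves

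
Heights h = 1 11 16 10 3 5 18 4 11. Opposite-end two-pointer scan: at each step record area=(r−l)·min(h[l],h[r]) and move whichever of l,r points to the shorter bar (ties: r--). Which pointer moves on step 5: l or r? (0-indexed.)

l=0 r=8: min(1,11)*8=8 best=8 *, l++
l=1 r=8: min(11,11)*7=77 best=77 *, r--
l=1 r=7: min(11,4)*6=24 best=77, r--
l=1 r=6: min(11,18)*5=55 best=77, l++
l=2 r=6: min(16,18)*4=64 best=77, l++

l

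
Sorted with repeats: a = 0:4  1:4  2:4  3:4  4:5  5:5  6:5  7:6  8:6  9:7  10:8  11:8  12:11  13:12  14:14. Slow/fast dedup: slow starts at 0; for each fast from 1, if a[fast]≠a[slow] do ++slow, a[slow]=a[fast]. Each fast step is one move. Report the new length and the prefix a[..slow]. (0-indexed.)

slow=0 fast=1: a[fast]=4=a[slow] dup, fast++
slow=0 fast=2: a[fast]=4=a[slow] dup, fast++
slow=0 fast=3: a[fast]=4=a[slow] dup, fast++
slow=0 fast=4: a[fast]=5≠a[slow]=4 write a[1]=5, slow++,fast++
slow=1 fast=5: a[fast]=5=a[slow] dup, fast++
slow=1 fast=6: a[fast]=5=a[slow] dup, fast++
slow=1 fast=7: a[fast]=6≠a[slow]=5 write a[2]=6, slow++,fast++
slow=2 fast=8: a[fast]=6=a[slow] dup, fast++
slow=2 fast=9: a[fast]=7≠a[slow]=6 write a[3]=7, slow++,fast++
slow=3 fast=10: a[fast]=8≠a[slow]=7 write a[4]=8, slow++,fast++
slow=4 fast=11: a[fast]=8=a[slow] dup, fast++
slow=4 fast=12: a[fast]=11≠a[slow]=8 write a[5]=11, slow++,fast++
slow=5 fast=13: a[fast]=12≠a[slow]=11 write a[6]=12, slow++,fast++
slow=6 fast=14: a[fast]=14≠a[slow]=12 write a[7]=14, slow++,fast++

length 8; prefix = [4, 5, 6, 7, 8, 11, 12, 14]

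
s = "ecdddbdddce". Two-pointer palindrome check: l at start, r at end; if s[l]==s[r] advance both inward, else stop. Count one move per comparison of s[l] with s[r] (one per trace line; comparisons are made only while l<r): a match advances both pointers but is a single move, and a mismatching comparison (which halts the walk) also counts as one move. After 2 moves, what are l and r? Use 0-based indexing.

l=2, r=8

[0,10] 'e'=='e' → l++,r--
[1,9] 'c'=='c' → l++,r--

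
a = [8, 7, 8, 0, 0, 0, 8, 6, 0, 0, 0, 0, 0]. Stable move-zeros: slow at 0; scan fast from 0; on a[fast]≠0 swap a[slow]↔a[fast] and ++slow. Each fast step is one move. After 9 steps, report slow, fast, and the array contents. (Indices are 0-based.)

slow=5, fast=9, a=[8, 7, 8, 8, 6, 0, 0, 0, 0, 0, 0, 0, 0]

slow=0 fast=0: a[fast]=8≠0 swap→a[0]=8, slow++,fast++
slow=1 fast=1: a[fast]=7≠0 swap→a[1]=7, slow++,fast++
slow=2 fast=2: a[fast]=8≠0 swap→a[2]=8, slow++,fast++
slow=3 fast=3: a[fast]=0, fast++
slow=3 fast=4: a[fast]=0, fast++
slow=3 fast=5: a[fast]=0, fast++
slow=3 fast=6: a[fast]=8≠0 swap→a[3]=8, slow++,fast++
slow=4 fast=7: a[fast]=6≠0 swap→a[4]=6, slow++,fast++
slow=5 fast=8: a[fast]=0, fast++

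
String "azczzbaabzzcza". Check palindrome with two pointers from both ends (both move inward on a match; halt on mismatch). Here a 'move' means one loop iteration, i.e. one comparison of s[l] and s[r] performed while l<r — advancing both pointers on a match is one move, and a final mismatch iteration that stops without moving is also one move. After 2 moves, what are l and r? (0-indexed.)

l=2, r=11

[0,13] 'a'=='a' → l++,r--
[1,12] 'z'=='z' → l++,r--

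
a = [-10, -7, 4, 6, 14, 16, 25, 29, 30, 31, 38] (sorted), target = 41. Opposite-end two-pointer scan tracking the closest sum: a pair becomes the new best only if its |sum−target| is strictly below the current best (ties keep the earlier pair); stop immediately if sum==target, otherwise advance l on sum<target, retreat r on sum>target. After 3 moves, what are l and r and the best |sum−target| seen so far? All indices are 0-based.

l=0 r=10: -10+38=28 d=13 *, l++
l=1 r=10: -7+38=31 d=10 *, l++
l=2 r=10: 4+38=42 d=1 *, r--

l=2, r=9, best |Δ|=1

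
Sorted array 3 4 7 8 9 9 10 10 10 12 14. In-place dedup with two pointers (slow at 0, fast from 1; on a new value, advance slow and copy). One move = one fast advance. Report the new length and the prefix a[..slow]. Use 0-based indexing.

length 8; prefix = [3, 4, 7, 8, 9, 10, 12, 14]

(s=0,f=1) a[fast]=4≠a[slow]=3 write a[1]=4 → slow++,fast++
(s=1,f=2) a[fast]=7≠a[slow]=4 write a[2]=7 → slow++,fast++
(s=2,f=3) a[fast]=8≠a[slow]=7 write a[3]=8 → slow++,fast++
(s=3,f=4) a[fast]=9≠a[slow]=8 write a[4]=9 → slow++,fast++
(s=4,f=5) a[fast]=9=a[slow] dup → fast++
(s=4,f=6) a[fast]=10≠a[slow]=9 write a[5]=10 → slow++,fast++
(s=5,f=7) a[fast]=10=a[slow] dup → fast++
(s=5,f=8) a[fast]=10=a[slow] dup → fast++
(s=5,f=9) a[fast]=12≠a[slow]=10 write a[6]=12 → slow++,fast++
(s=6,f=10) a[fast]=14≠a[slow]=12 write a[7]=14 → slow++,fast++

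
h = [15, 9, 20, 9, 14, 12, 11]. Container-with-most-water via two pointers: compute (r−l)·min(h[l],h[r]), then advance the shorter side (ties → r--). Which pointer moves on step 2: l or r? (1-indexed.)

l=1 r=7: min(15,11)*6=66 best=66 *, r--
l=1 r=6: min(15,12)*5=60 best=66, r--

r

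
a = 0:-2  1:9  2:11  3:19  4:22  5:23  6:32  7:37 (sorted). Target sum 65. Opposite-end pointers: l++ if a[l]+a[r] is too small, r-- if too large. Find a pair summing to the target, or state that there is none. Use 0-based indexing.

l=0 r=7: -2+37=35 <65, l++
l=1 r=7: 9+37=46 <65, l++
l=2 r=7: 11+37=48 <65, l++
l=3 r=7: 19+37=56 <65, l++
l=4 r=7: 22+37=59 <65, l++
l=5 r=7: 23+37=60 <65, l++
l=6 r=7: 32+37=69 >65, r--

no pair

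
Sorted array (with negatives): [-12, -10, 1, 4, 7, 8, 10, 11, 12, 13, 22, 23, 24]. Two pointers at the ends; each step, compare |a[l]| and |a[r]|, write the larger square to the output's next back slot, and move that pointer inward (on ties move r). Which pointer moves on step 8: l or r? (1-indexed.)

l=1 r=13: |-12|<=|24| out[13]=576, r--
l=1 r=12: |-12|<=|23| out[12]=529, r--
l=1 r=11: |-12|<=|22| out[11]=484, r--
l=1 r=10: |-12|<=|13| out[10]=169, r--
l=1 r=9: |-12|<=|12| out[9]=144, r--
l=1 r=8: |-12|>|11| out[8]=144, l++
l=2 r=8: |-10|<=|11| out[7]=121, r--
l=2 r=7: |-10|<=|10| out[6]=100, r--

r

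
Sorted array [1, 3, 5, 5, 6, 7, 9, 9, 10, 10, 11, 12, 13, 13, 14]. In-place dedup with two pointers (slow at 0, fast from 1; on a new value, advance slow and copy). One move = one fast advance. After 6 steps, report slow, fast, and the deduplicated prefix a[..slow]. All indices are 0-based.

slow=0 fast=1: a[fast]=3≠a[slow]=1 write a[1]=3, slow++,fast++
slow=1 fast=2: a[fast]=5≠a[slow]=3 write a[2]=5, slow++,fast++
slow=2 fast=3: a[fast]=5=a[slow] dup, fast++
slow=2 fast=4: a[fast]=6≠a[slow]=5 write a[3]=6, slow++,fast++
slow=3 fast=5: a[fast]=7≠a[slow]=6 write a[4]=7, slow++,fast++
slow=4 fast=6: a[fast]=9≠a[slow]=7 write a[5]=9, slow++,fast++

slow=5, fast=7, prefix=[1, 3, 5, 6, 7, 9]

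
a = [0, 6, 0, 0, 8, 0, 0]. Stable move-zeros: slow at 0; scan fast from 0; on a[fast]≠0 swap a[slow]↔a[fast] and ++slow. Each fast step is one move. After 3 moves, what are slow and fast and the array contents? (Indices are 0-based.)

slow=1, fast=3, a=[6, 0, 0, 0, 8, 0, 0]

slow=0 fast=0: a[fast]=0, fast++
slow=0 fast=1: a[fast]=6≠0 swap→a[0]=6, slow++,fast++
slow=1 fast=2: a[fast]=0, fast++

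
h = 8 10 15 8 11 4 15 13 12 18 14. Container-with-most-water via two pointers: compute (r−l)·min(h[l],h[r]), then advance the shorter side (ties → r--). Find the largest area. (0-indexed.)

l=0 r=10: min(8,14)*10=80 best=80 *, l++
l=1 r=10: min(10,14)*9=90 best=90 *, l++
l=2 r=10: min(15,14)*8=112 best=112 *, r--
l=2 r=9: min(15,18)*7=105 best=112, l++
l=3 r=9: min(8,18)*6=48 best=112, l++
l=4 r=9: min(11,18)*5=55 best=112, l++
l=5 r=9: min(4,18)*4=16 best=112, l++
l=6 r=9: min(15,18)*3=45 best=112, l++
l=7 r=9: min(13,18)*2=26 best=112, l++
l=8 r=9: min(12,18)*1=12 best=112, l++

max area = 112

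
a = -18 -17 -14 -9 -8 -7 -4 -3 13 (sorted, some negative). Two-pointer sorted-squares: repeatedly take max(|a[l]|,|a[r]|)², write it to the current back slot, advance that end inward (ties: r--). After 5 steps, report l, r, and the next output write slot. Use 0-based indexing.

l=4, r=7, next write slot=3

[0,8] |-18|>|13| out[8]=324 → l++
[1,8] |-17|>|13| out[7]=289 → l++
[2,8] |-14|>|13| out[6]=196 → l++
[3,8] |-9|<=|13| out[5]=169 → r--
[3,7] |-9|>|-3| out[4]=81 → l++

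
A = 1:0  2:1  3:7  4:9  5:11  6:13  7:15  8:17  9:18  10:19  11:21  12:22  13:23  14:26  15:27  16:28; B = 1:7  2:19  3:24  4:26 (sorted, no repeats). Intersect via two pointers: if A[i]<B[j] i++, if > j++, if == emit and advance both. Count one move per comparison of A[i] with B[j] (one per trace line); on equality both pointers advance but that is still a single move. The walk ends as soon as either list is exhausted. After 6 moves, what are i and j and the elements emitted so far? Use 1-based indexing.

i=1 j=1: 0<7, i++
i=2 j=1: 1<7, i++
i=3 j=1: 7==7 emit, i++,j++
i=4 j=2: 9<19, i++
i=5 j=2: 11<19, i++
i=6 j=2: 13<19, i++

i=7, j=2, emitted=[7]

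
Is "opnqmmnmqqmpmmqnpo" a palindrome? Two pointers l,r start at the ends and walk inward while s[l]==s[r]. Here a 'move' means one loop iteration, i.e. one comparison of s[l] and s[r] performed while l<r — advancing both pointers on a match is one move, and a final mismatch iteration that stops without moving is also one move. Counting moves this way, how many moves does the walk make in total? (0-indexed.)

[0,17] 'o'=='o' → l++,r--
[1,16] 'p'=='p' → l++,r--
[2,15] 'n'=='n' → l++,r--
[3,14] 'q'=='q' → l++,r--
[4,13] 'm'=='m' → l++,r--
[5,12] 'm'=='m' → l++,r--
[6,11] 'n'!='p' → stop

7 moves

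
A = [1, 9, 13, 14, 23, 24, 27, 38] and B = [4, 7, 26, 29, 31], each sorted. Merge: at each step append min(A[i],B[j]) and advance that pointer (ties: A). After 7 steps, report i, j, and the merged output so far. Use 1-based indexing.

i=6, j=3, merged so far=[1, 4, 7, 9, 13, 14, 23]

[i=1,j=1] A[i]=1<=B[j]=4 take 1 → i++
[i=2,j=1] A[i]=9>B[j]=4 take 4 → j++
[i=2,j=2] A[i]=9>B[j]=7 take 7 → j++
[i=2,j=3] A[i]=9<=B[j]=26 take 9 → i++
[i=3,j=3] A[i]=13<=B[j]=26 take 13 → i++
[i=4,j=3] A[i]=14<=B[j]=26 take 14 → i++
[i=5,j=3] A[i]=23<=B[j]=26 take 23 → i++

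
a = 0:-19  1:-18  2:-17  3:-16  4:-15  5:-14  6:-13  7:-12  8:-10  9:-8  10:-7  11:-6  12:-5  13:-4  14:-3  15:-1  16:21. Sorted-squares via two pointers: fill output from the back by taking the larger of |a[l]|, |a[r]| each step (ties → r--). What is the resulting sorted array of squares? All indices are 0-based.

[0,16] |-19|<=|21| out[16]=441 → r--
[0,15] |-19|>|-1| out[15]=361 → l++
[1,15] |-18|>|-1| out[14]=324 → l++
[2,15] |-17|>|-1| out[13]=289 → l++
[3,15] |-16|>|-1| out[12]=256 → l++
[4,15] |-15|>|-1| out[11]=225 → l++
[5,15] |-14|>|-1| out[10]=196 → l++
[6,15] |-13|>|-1| out[9]=169 → l++
[7,15] |-12|>|-1| out[8]=144 → l++
[8,15] |-10|>|-1| out[7]=100 → l++
[9,15] |-8|>|-1| out[6]=64 → l++
[10,15] |-7|>|-1| out[5]=49 → l++
[11,15] |-6|>|-1| out[4]=36 → l++
[12,15] |-5|>|-1| out[3]=25 → l++
[13,15] |-4|>|-1| out[2]=16 → l++
[14,15] |-3|>|-1| out[1]=9 → l++
[15,15] |-1|<=|-1| out[0]=1 → r--

[1, 9, 16, 25, 36, 49, 64, 100, 144, 169, 196, 225, 256, 289, 324, 361, 441]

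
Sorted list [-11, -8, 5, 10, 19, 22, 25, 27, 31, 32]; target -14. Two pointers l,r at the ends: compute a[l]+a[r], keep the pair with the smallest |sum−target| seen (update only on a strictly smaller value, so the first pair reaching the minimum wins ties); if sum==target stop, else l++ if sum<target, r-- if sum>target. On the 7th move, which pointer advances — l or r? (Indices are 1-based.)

r

l=1 r=10: -11+32=21 d=35 *, r--
l=1 r=9: -11+31=20 d=34 *, r--
l=1 r=8: -11+27=16 d=30 *, r--
l=1 r=7: -11+25=14 d=28 *, r--
l=1 r=6: -11+22=11 d=25 *, r--
l=1 r=5: -11+19=8 d=22 *, r--
l=1 r=4: -11+10=-1 d=13 *, r--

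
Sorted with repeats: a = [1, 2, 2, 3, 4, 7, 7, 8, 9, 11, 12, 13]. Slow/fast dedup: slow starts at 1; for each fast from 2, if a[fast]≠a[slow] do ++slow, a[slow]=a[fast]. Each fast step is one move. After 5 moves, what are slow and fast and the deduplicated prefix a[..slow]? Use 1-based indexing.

(s=1,f=2) a[fast]=2≠a[slow]=1 write a[2]=2 → slow++,fast++
(s=2,f=3) a[fast]=2=a[slow] dup → fast++
(s=2,f=4) a[fast]=3≠a[slow]=2 write a[3]=3 → slow++,fast++
(s=3,f=5) a[fast]=4≠a[slow]=3 write a[4]=4 → slow++,fast++
(s=4,f=6) a[fast]=7≠a[slow]=4 write a[5]=7 → slow++,fast++

slow=5, fast=7, prefix=[1, 2, 3, 4, 7]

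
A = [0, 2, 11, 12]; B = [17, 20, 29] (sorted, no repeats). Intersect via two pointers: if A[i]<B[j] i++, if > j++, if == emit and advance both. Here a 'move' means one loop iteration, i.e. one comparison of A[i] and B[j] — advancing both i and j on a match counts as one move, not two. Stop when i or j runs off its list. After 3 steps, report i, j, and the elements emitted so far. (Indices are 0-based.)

i=3, j=0, emitted=[]

[i=0,j=0] 0<17 → i++
[i=1,j=0] 2<17 → i++
[i=2,j=0] 11<17 → i++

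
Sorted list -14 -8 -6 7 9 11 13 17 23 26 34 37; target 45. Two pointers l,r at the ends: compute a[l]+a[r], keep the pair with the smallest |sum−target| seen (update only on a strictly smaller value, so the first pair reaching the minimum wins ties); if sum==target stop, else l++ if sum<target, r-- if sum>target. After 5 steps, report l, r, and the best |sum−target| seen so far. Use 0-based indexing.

[0,11] -14+37=23 d=22 * → l++
[1,11] -8+37=29 d=16 * → l++
[2,11] -6+37=31 d=14 * → l++
[3,11] 7+37=44 d=1 * → l++
[4,11] 9+37=46 d=1 → r--

l=4, r=10, best |Δ|=1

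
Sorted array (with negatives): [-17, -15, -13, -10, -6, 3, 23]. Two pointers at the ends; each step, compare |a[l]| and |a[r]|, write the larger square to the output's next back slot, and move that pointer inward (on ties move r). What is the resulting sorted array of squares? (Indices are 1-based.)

[1,7] |-17|<=|23| out[7]=529 → r--
[1,6] |-17|>|3| out[6]=289 → l++
[2,6] |-15|>|3| out[5]=225 → l++
[3,6] |-13|>|3| out[4]=169 → l++
[4,6] |-10|>|3| out[3]=100 → l++
[5,6] |-6|>|3| out[2]=36 → l++
[6,6] |3|<=|3| out[1]=9 → r--

[9, 36, 100, 169, 225, 289, 529]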